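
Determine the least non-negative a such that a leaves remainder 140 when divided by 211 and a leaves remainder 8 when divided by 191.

22928

From a ≡ 140 (mod 211) write a = 140 + 211t. Substituting into a ≡ 8 (mod 191) gives 211t ≡ 59 (mod 191), and since 20⁻¹ ≡ 86 (mod 191), t ≡ 108. Hence a ≡ 140 + 211·108 = 22928 (mod 40301).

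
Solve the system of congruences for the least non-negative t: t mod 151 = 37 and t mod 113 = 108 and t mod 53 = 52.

The moduli are pairwise coprime; N = 151·113·53 = 904339.
N/151 = 5989; 5989 ≡ 100 (mod 151); 100·74 ≡ 1, so inverse 74.
N/113 = 8003; 8003 ≡ 93 (mod 113); 93·96 ≡ 1, so inverse 96.
N/53 = 17063; 17063 ≡ 50 (mod 53); 50·35 ≡ 1, so inverse 35.
t ≡ 37·5989·74 + 108·8003·96 + 52·17063·35 = 130427646.
130427646 mod 904339 = 202830.

202830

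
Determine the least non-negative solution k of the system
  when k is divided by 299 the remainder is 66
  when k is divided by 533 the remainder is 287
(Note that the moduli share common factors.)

gcd(299, 533) = 13 and 13 | (287 − 66), so the pair is consistent; merging gives k ≡ 4551 (mod 12259), where 12259 = lcm(299, 533).
The solution is unique modulo lcm(299, 533) = 12259.

4551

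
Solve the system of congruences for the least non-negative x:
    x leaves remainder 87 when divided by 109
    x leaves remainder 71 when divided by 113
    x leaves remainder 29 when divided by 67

628690

From x ≡ 87 (mod 109) write x = 87 + 109t. Substituting into x ≡ 71 (mod 113) gives 109t ≡ 97 (mod 113), and since 109⁻¹ ≡ 28 (mod 113), t ≡ 4. Hence x ≡ 87 + 109·4 = 523 (mod 12317).
From x ≡ 523 (mod 12317) write x = 523 + 12317t. Substituting into x ≡ 29 (mod 67) gives 12317t ≡ 42 (mod 67), and since 56⁻¹ ≡ 6 (mod 67), t ≡ 51. Hence x ≡ 523 + 12317·51 = 628690 (mod 825239).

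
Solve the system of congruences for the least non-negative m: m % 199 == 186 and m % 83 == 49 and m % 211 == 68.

The moduli are pairwise coprime; N = 199·83·211 = 3485087.
N/199 = 17513; 17513 ≡ 1 (mod 199), inverse 1.
N/83 = 41989; 41989 ≡ 74 (mod 83); 74·46 ≡ 1, so inverse 46.
N/211 = 16517; 16517 ≡ 59 (mod 211); 59·93 ≡ 1, so inverse 93.
m ≡ 186·17513·1 + 49·41989·46 + 68·16517·93 = 202354132.
202354132 mod 3485087 = 219086.

219086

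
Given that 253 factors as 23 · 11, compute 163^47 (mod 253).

169

Mod 23: 163 ≡ 2; by Fermat, exponent reduces to 47 mod 22 = 3; 2^3 ≡ 8 (mod 23).
Mod 11: 163 ≡ 9; by Fermat, exponent reduces to 47 mod 10 = 7; 9^7 ≡ 4 (mod 11).
Combine by CRT: x ≡ 8 (mod 23), x ≡ 4 (mod 11) ⇒ x ≡ 169 (mod 253).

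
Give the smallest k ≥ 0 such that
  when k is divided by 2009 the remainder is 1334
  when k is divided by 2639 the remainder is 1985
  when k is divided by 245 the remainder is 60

Combine the congruences pairwise.
gcd(2009, 2639) = 7 and 7 | (1985 − 1334), so the pair is consistent; merging gives k ≡ 579926 (mod 757393), where 757393 = lcm(2009, 2639).
gcd(757393, 245) = 49 and 49 | (60 − 579926), so the pair is consistent; merging gives k ≡ 2852105 (mod 3786965), where 3786965 = lcm(757393, 245).
The solution is unique modulo lcm(2009, 2639, 245) = 3786965.

2852105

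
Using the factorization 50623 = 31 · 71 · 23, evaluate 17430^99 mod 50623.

Mod 31: 17430 ≡ 8; by Fermat, exponent reduces to 99 mod 30 = 9; 8^9 ≡ 4 (mod 31).
Mod 71: 17430 ≡ 35; by Fermat, exponent reduces to 99 mod 70 = 29; 35^29 ≡ 7 (mod 71).
Mod 23: 17430 ≡ 19; by Fermat, exponent reduces to 99 mod 22 = 11; 19^11 ≡ 22 (mod 23).
Combine by CRT: x ≡ 4 (mod 31), x ≡ 7 (mod 71), x ≡ 22 (mod 23) ⇒ x ≡ 9521 (mod 50623).

9521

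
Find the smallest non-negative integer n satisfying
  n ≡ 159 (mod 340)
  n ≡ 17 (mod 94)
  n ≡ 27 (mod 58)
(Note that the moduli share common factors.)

69859

gcd(340, 94) = 2 and 2 | (17 − 159), so the pair is consistent; merging gives n ≡ 5939 (mod 15980), where 15980 = lcm(340, 94).
gcd(15980, 58) = 2 and 2 | (27 − 5939), so the pair is consistent; merging gives n ≡ 69859 (mod 463420), where 463420 = lcm(15980, 58).
The solution is unique modulo lcm(340, 94, 58) = 463420.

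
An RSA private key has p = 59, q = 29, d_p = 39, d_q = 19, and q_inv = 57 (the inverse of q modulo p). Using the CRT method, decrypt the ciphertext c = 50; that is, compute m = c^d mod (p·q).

m₁ = c^(d_p) mod p: c ≡ 50 (mod 59), and 50^39 mod 59 = 18.
m₂ = c^(d_q) mod q: c ≡ 21 (mod 29), and 21^19 mod 29 = 27.
h = q_inv·(m₁ − m₂) mod p = 57·(18 − 27) mod 59 = 18.
m = m₂ + h·q = 27 + 18·29 = 549.

549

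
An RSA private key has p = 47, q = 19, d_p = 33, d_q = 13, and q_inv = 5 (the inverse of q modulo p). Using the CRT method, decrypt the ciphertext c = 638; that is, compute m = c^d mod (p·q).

m₁ = c^(d_p) mod p: c ≡ 27 (mod 47), and 27^33 mod 47 = 25.
m₂ = c^(d_q) mod q: c ≡ 11 (mod 19), and 11^13 mod 19 = 11.
h = q_inv·(m₁ − m₂) mod p = 5·(25 − 11) mod 47 = 23.
m = m₂ + h·q = 11 + 23·19 = 448.

448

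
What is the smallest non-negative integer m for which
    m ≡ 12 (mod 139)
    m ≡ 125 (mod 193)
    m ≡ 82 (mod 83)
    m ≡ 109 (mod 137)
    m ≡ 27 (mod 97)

5097522687

Combine the congruences pairwise.
From m ≡ 12 (mod 139) write m = 12 + 139t. Substituting into m ≡ 125 (mod 193) gives 139t ≡ 113 (mod 193), and since 139⁻¹ ≡ 25 (mod 193), t ≡ 123. Hence m ≡ 12 + 139·123 = 17109 (mod 26827).
From m ≡ 17109 (mod 26827) write m = 17109 + 26827t. Substituting into m ≡ 82 (mod 83) gives 26827t ≡ 71 (mod 83), and since 18⁻¹ ≡ 60 (mod 83), t ≡ 27. Hence m ≡ 17109 + 26827·27 = 741438 (mod 2226641).
From m ≡ 741438 (mod 2226641) write m = 741438 + 2226641t. Substituting into m ≡ 109 (mod 137) gives 2226641t ≡ 115 (mod 137), and since 117⁻¹ ≡ 89 (mod 137), t ≡ 97. Hence m ≡ 741438 + 2226641·97 = 216725615 (mod 305049817).
From m ≡ 216725615 (mod 305049817) write m = 216725615 + 305049817t. Substituting into m ≡ 27 (mod 97) gives 305049817t ≡ 57 (mod 97), and since 46⁻¹ ≡ 19 (mod 97), t ≡ 16. Hence m ≡ 216725615 + 305049817·16 = 5097522687 (mod 29589832249).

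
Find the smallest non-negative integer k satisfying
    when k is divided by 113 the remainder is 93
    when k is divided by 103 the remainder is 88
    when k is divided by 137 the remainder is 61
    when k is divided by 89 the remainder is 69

92303126

From k ≡ 93 (mod 113) write k = 93 + 113t. Substituting into k ≡ 88 (mod 103) gives 113t ≡ 98 (mod 103), and since 10⁻¹ ≡ 31 (mod 103), t ≡ 51. Hence k ≡ 93 + 113·51 = 5856 (mod 11639).
From k ≡ 5856 (mod 11639) write k = 5856 + 11639t. Substituting into k ≡ 61 (mod 137) gives 11639t ≡ 96 (mod 137), and since 131⁻¹ ≡ 114 (mod 137), t ≡ 121. Hence k ≡ 5856 + 11639·121 = 1414175 (mod 1594543).
From k ≡ 1414175 (mod 1594543) write k = 1414175 + 1594543t. Substituting into k ≡ 69 (mod 89) gives 1594543t ≡ 15 (mod 89), and since 19⁻¹ ≡ 75 (mod 89), t ≡ 57. Hence k ≡ 1414175 + 1594543·57 = 92303126 (mod 141914327).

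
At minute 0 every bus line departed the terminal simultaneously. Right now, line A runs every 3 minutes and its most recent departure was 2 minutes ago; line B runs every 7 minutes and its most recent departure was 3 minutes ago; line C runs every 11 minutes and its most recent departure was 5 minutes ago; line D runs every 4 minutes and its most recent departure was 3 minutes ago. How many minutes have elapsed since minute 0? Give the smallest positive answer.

731

The moduli are pairwise coprime; N = 3·7·11·4 = 924.
N/3 = 308; 308 ≡ 2 (mod 3); 2·2 ≡ 1, so inverse 2.
N/7 = 132; 132 ≡ 6 (mod 7); 6·6 ≡ 1, so inverse 6.
N/11 = 84; 84 ≡ 7 (mod 11); 7·8 ≡ 1, so inverse 8.
N/4 = 231; 231 ≡ 3 (mod 4); 3·3 ≡ 1, so inverse 3.
t ≡ 2·308·2 + 3·132·6 + 5·84·8 + 3·231·3 = 9047.
9047 mod 924 = 731.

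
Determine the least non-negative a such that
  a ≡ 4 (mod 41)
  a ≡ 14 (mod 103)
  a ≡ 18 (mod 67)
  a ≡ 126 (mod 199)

35196659

Combine the congruences pairwise.
From a ≡ 4 (mod 41) write a = 4 + 41t. Substituting into a ≡ 14 (mod 103) gives 41t ≡ 10 (mod 103), and since 41⁻¹ ≡ 98 (mod 103), t ≡ 53. Hence a ≡ 4 + 41·53 = 2177 (mod 4223).
From a ≡ 2177 (mod 4223) write a = 2177 + 4223t. Substituting into a ≡ 18 (mod 67) gives 4223t ≡ 52 (mod 67), and since 2⁻¹ ≡ 34 (mod 67), t ≡ 26. Hence a ≡ 2177 + 4223·26 = 111975 (mod 282941).
From a ≡ 111975 (mod 282941) write a = 111975 + 282941t. Substituting into a ≡ 126 (mod 199) gives 282941t ≡ 188 (mod 199), and since 162⁻¹ ≡ 43 (mod 199), t ≡ 124. Hence a ≡ 111975 + 282941·124 = 35196659 (mod 56305259).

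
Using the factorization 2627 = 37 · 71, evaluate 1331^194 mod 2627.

1074

Mod 37: 1331 ≡ 36; by Fermat, exponent reduces to 194 mod 36 = 14; 36^14 ≡ 1 (mod 37).
Mod 71: 1331 ≡ 53; by Fermat, exponent reduces to 194 mod 70 = 54; 53^54 ≡ 9 (mod 71).
Combine by CRT: x ≡ 1 (mod 37), x ≡ 9 (mod 71) ⇒ x ≡ 1074 (mod 2627).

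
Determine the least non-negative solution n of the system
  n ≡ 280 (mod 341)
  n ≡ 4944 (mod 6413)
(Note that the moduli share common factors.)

126791

Combine the congruences pairwise.
gcd(341, 6413) = 11 and 11 | (4944 − 280), so the pair is consistent; merging gives n ≡ 126791 (mod 198803), where 198803 = lcm(341, 6413).
The solution is unique modulo lcm(341, 6413) = 198803.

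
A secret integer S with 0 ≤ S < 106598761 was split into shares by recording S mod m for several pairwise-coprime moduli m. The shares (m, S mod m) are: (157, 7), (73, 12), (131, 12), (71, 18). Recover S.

49871057

From S ≡ 7 (mod 157) write S = 7 + 157t. Substituting into S ≡ 12 (mod 73) gives 157t ≡ 5 (mod 73), and since 11⁻¹ ≡ 20 (mod 73), t ≡ 27. Hence S ≡ 7 + 157·27 = 4246 (mod 11461).
From S ≡ 4246 (mod 11461) write S = 4246 + 11461t. Substituting into S ≡ 12 (mod 131) gives 11461t ≡ 89 (mod 131), and since 64⁻¹ ≡ 43 (mod 131), t ≡ 28. Hence S ≡ 4246 + 11461·28 = 325154 (mod 1501391).
From S ≡ 325154 (mod 1501391) write S = 325154 + 1501391t. Substituting into S ≡ 18 (mod 71) gives 1501391t ≡ 44 (mod 71), and since 25⁻¹ ≡ 54 (mod 71), t ≡ 33. Hence S ≡ 325154 + 1501391·33 = 49871057 (mod 106598761).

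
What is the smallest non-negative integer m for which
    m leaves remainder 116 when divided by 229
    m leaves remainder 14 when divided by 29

From m ≡ 116 (mod 229) write m = 116 + 229t. Substituting into m ≡ 14 (mod 29) gives 229t ≡ 14 (mod 29), and since 26⁻¹ ≡ 19 (mod 29), t ≡ 5. Hence m ≡ 116 + 229·5 = 1261 (mod 6641).

1261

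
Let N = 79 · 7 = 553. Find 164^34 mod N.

151

Mod 79: 164 ≡ 6; 6^34 ≡ 72 (mod 79).
Mod 7: 164 ≡ 3; by Fermat, exponent reduces to 34 mod 6 = 4; 3^4 ≡ 4 (mod 7).
Combine by CRT: x ≡ 72 (mod 79), x ≡ 4 (mod 7) ⇒ x ≡ 151 (mod 553).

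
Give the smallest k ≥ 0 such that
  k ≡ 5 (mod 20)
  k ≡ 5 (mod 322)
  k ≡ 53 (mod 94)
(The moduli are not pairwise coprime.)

6445

Combine the congruences pairwise.
gcd(20, 322) = 2 and 2 | (5 − 5), so the pair is consistent; merging gives k ≡ 5 (mod 3220), where 3220 = lcm(20, 322).
gcd(3220, 94) = 2 and 2 | (53 − 5), so the pair is consistent; merging gives k ≡ 6445 (mod 151340), where 151340 = lcm(3220, 94).
The solution is unique modulo lcm(20, 322, 94) = 151340.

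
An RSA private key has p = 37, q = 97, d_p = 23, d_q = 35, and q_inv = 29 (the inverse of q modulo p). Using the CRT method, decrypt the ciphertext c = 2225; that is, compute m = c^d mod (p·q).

m₁ = c^(d_p) mod p: c ≡ 5 (mod 37), and 5^23 mod 37 = 20.
m₂ = c^(d_q) mod q: c ≡ 91 (mod 97), and 91^35 mod 97 = 16.
h = q_inv·(m₁ − m₂) mod p = 29·(20 − 16) mod 37 = 5.
m = m₂ + h·q = 16 + 5·97 = 501.

501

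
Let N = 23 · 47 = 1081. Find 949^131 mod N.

Mod 23: 949 ≡ 6; by Fermat, exponent reduces to 131 mod 22 = 21; 6^21 ≡ 4 (mod 23).
Mod 47: 949 ≡ 9; by Fermat, exponent reduces to 131 mod 46 = 39; 9^39 ≡ 37 (mod 47).
Combine by CRT: x ≡ 4 (mod 23), x ≡ 37 (mod 47) ⇒ x ≡ 648 (mod 1081).

648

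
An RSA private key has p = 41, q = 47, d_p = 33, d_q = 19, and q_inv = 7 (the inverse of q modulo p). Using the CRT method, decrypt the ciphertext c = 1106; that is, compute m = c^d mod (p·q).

1557

m₁ = c^(d_p) mod p: c ≡ 40 (mod 41), and 40^33 mod 41 = 40.
m₂ = c^(d_q) mod q: c ≡ 25 (mod 47), and 25^19 mod 47 = 6.
h = q_inv·(m₁ − m₂) mod p = 7·(40 − 6) mod 41 = 33.
m = m₂ + h·q = 6 + 33·47 = 1557.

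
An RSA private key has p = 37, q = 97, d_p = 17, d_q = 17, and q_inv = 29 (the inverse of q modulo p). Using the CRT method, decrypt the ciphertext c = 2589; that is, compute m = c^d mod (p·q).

m₁ = c^(d_p) mod p: c ≡ 36 (mod 37), and 36^17 mod 37 = 36.
m₂ = c^(d_q) mod q: c ≡ 67 (mod 97), and 67^17 mod 97 = 30.
h = q_inv·(m₁ − m₂) mod p = 29·(36 − 30) mod 37 = 26.
m = m₂ + h·q = 30 + 26·97 = 2552.

2552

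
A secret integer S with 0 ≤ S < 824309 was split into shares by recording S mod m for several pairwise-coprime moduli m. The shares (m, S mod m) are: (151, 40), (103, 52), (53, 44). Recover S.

The moduli are pairwise coprime; N = 151·103·53 = 824309.
N/151 = 5459; 5459 ≡ 23 (mod 151); 23·46 ≡ 1, so inverse 46.
N/103 = 8003; 8003 ≡ 72 (mod 103); 72·93 ≡ 1, so inverse 93.
N/53 = 15553; 15553 ≡ 24 (mod 53); 24·42 ≡ 1, so inverse 42.
S ≡ 40·5459·46 + 52·8003·93 + 44·15553·42 = 77489012.
77489012 mod 824309 = 3966.

3966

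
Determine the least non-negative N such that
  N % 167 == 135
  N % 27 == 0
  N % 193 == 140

The moduli are pairwise coprime; M = 167·27·193 = 870237.
M/167 = 5211; 5211 ≡ 34 (mod 167); 34·113 ≡ 1, so inverse 113.
M/27 = 32231; 32231 ≡ 20 (mod 27); 20·23 ≡ 1, so inverse 23.
M/193 = 4509; 4509 ≡ 70 (mod 193); 70·91 ≡ 1, so inverse 91.
N ≡ 135·5211·113 + 0·32231·23 + 140·4509·91 = 136938465.
136938465 mod 870237 = 311256.

311256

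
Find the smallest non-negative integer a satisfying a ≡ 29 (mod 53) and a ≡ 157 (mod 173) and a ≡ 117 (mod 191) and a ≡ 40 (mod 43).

68924568

The moduli are pairwise coprime; N = 53·173·191·43 = 75304997.
N/53 = 1420849; 1420849 ≡ 25 (mod 53); 25·17 ≡ 1, so inverse 17.
N/173 = 435289; 435289 ≡ 21 (mod 173); 21·33 ≡ 1, so inverse 33.
N/191 = 394267; 394267 ≡ 43 (mod 191); 43·40 ≡ 1, so inverse 40.
N/43 = 1751279; 1751279 ≡ 18 (mod 43); 18·12 ≡ 1, so inverse 12.
a ≡ 29·1420849·17 + 157·435289·33 + 117·394267·40 + 40·1751279·12 = 5641494346.
5641494346 mod 75304997 = 68924568.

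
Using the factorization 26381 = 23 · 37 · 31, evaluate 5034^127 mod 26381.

Mod 23: 5034 ≡ 20; by Fermat, exponent reduces to 127 mod 22 = 17; 20^17 ≡ 7 (mod 23).
Mod 37: 5034 ≡ 2; by Fermat, exponent reduces to 127 mod 36 = 19; 2^19 ≡ 35 (mod 37).
Mod 31: 5034 ≡ 12; by Fermat, exponent reduces to 127 mod 30 = 7; 12^7 ≡ 24 (mod 31).
Combine by CRT: x ≡ 7 (mod 23), x ≡ 35 (mod 37), x ≡ 24 (mod 31) ⇒ x ≡ 16981 (mod 26381).

16981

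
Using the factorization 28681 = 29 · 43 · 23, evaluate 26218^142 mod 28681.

22943

Mod 29: 26218 ≡ 2; by Fermat, exponent reduces to 142 mod 28 = 2; 2^2 ≡ 4 (mod 29).
Mod 43: 26218 ≡ 31; by Fermat, exponent reduces to 142 mod 42 = 16; 31^16 ≡ 24 (mod 43).
Mod 23: 26218 ≡ 21; by Fermat, exponent reduces to 142 mod 22 = 10; 21^10 ≡ 12 (mod 23).
Combine by CRT: x ≡ 4 (mod 29), x ≡ 24 (mod 43), x ≡ 12 (mod 23) ⇒ x ≡ 22943 (mod 28681).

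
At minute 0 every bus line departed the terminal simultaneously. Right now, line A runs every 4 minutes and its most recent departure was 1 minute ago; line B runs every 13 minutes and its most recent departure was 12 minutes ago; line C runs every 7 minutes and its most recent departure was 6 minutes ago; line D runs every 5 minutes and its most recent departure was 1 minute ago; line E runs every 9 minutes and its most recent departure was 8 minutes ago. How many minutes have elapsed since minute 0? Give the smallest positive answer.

Combine the congruences pairwise.
From t ≡ 1 (mod 4) write t = 1 + 4s. Substituting into t ≡ 12 (mod 13) gives 4s ≡ 11 (mod 13), and since 4⁻¹ ≡ 10 (mod 13), s ≡ 6. Hence t ≡ 1 + 4·6 = 25 (mod 52).
From t ≡ 25 (mod 52) write t = 25 + 52s. Substituting into t ≡ 6 (mod 7) gives 52s ≡ 2 (mod 7), and since 3⁻¹ ≡ 5 (mod 7), s ≡ 3. Hence t ≡ 25 + 52·3 = 181 (mod 364).
From t ≡ 181 (mod 364) write t = 181 + 364s. Substituting into t ≡ 1 (mod 5) gives 364s ≡ 0 (mod 5), and since 4⁻¹ ≡ 4 (mod 5), s ≡ 0. Hence t ≡ 181 + 364·0 = 181 (mod 1820).
From t ≡ 181 (mod 1820) write t = 181 + 1820s. Substituting into t ≡ 8 (mod 9) gives 1820s ≡ 7 (mod 9), and since 2⁻¹ ≡ 5 (mod 9), s ≡ 8. Hence t ≡ 181 + 1820·8 = 14741 (mod 16380).

14741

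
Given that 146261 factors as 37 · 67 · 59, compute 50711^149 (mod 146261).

Mod 37: 50711 ≡ 21; by Fermat, exponent reduces to 149 mod 36 = 5; 21^5 ≡ 4 (mod 37).
Mod 67: 50711 ≡ 59; by Fermat, exponent reduces to 149 mod 66 = 17; 59^17 ≡ 40 (mod 67).
Mod 59: 50711 ≡ 30; by Fermat, exponent reduces to 149 mod 58 = 33; 30^33 ≡ 11 (mod 59).
Combine by CRT: x ≡ 4 (mod 37), x ≡ 40 (mod 67), x ≡ 11 (mod 59) ⇒ x ≡ 98128 (mod 146261).

98128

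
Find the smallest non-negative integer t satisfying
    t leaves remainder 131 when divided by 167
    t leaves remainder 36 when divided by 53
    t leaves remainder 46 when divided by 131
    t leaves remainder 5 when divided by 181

72455753

The moduli are pairwise coprime; N = 167·53·131·181 = 209866061.
N/167 = 1256683; 1256683 ≡ 8 (mod 167); 8·21 ≡ 1, so inverse 21.
N/53 = 3959737; 3959737 ≡ 1 (mod 53), inverse 1.
N/131 = 1602031; 1602031 ≡ 32 (mod 131); 32·86 ≡ 1, so inverse 86.
N/181 = 1159481; 1159481 ≡ 176 (mod 181); 176·36 ≡ 1, so inverse 36.
t ≡ 131·1256683·21 + 36·3959737·1 + 46·1602031·86 + 5·1159481·36 = 10146026681.
10146026681 mod 209866061 = 72455753.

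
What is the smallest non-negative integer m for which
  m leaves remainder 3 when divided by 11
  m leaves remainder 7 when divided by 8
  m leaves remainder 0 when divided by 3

Combine the congruences pairwise.
From m ≡ 3 (mod 11) write m = 3 + 11t. Substituting into m ≡ 7 (mod 8) gives 11t ≡ 4 (mod 8), and since 3⁻¹ ≡ 3 (mod 8), t ≡ 4. Hence m ≡ 3 + 11·4 = 47 (mod 88).
From m ≡ 47 (mod 88) write m = 47 + 88t. Substituting into m ≡ 0 (mod 3) gives 88t ≡ 1 (mod 3), and since 1⁻¹ ≡ 1 (mod 3), t ≡ 1. Hence m ≡ 47 + 88·1 = 135 (mod 264).

135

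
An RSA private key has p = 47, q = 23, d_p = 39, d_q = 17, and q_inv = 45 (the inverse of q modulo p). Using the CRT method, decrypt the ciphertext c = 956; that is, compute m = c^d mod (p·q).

m₁ = c^(d_p) mod p: c ≡ 16 (mod 47), and 16^39 mod 47 = 25.
m₂ = c^(d_q) mod q: c ≡ 13 (mod 23), and 13^17 mod 23 = 6.
h = q_inv·(m₁ − m₂) mod p = 45·(25 − 6) mod 47 = 9.
m = m₂ + h·q = 6 + 9·23 = 213.

213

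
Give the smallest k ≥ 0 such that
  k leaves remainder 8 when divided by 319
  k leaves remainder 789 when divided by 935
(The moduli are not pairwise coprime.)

20424

Combine the congruences pairwise.
gcd(319, 935) = 11 and 11 | (789 − 8), so the pair is consistent; merging gives k ≡ 20424 (mod 27115), where 27115 = lcm(319, 935).
The solution is unique modulo lcm(319, 935) = 27115.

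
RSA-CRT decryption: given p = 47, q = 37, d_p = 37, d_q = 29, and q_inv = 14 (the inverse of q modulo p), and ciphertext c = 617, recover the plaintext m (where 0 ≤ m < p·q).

1003

m₁ = c^(d_p) mod p: c ≡ 6 (mod 47), and 6^37 mod 47 = 16.
m₂ = c^(d_q) mod q: c ≡ 25 (mod 37), and 25^29 mod 37 = 4.
h = q_inv·(m₁ − m₂) mod p = 14·(16 − 4) mod 47 = 27.
m = m₂ + h·q = 4 + 27·37 = 1003.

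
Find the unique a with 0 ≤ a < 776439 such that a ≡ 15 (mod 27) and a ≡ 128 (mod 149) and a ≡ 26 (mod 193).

485421

The moduli are pairwise coprime; N = 27·149·193 = 776439.
N/27 = 28757; 28757 ≡ 2 (mod 27); 2·14 ≡ 1, so inverse 14.
N/149 = 5211; 5211 ≡ 145 (mod 149); 145·37 ≡ 1, so inverse 37.
N/193 = 4023; 4023 ≡ 163 (mod 193); 163·45 ≡ 1, so inverse 45.
a ≡ 15·28757·14 + 128·5211·37 + 26·4023·45 = 35425176.
35425176 mod 776439 = 485421.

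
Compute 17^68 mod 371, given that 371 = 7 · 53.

Mod 7: 17 ≡ 3; by Fermat, exponent reduces to 68 mod 6 = 2; 3^2 ≡ 2 (mod 7).
Mod 53: 17 ≡ 17; by Fermat, exponent reduces to 68 mod 52 = 16; 17^16 ≡ 16 (mod 53).
Combine by CRT: x ≡ 2 (mod 7), x ≡ 16 (mod 53) ⇒ x ≡ 16 (mod 371).

16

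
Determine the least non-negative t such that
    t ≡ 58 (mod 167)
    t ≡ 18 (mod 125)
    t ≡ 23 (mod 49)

251393

The moduli are pairwise coprime; N = 167·125·49 = 1022875.
N/167 = 6125; 6125 ≡ 113 (mod 167); 113·34 ≡ 1, so inverse 34.
N/125 = 8183; 8183 ≡ 58 (mod 125); 58·97 ≡ 1, so inverse 97.
N/49 = 20875; 20875 ≡ 1 (mod 49), inverse 1.
t ≡ 58·6125·34 + 18·8183·97 + 23·20875·1 = 26846143.
26846143 mod 1022875 = 251393.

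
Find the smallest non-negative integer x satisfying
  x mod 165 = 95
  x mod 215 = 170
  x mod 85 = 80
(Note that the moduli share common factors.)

3395

gcd(165, 215) = 5 and 5 | (170 − 95), so the pair is consistent; merging gives x ≡ 3395 (mod 7095), where 7095 = lcm(165, 215).
gcd(7095, 85) = 5 and 5 | (80 − 3395), so the pair is consistent; merging gives x ≡ 3395 (mod 120615), where 120615 = lcm(7095, 85).
The solution is unique modulo lcm(165, 215, 85) = 120615.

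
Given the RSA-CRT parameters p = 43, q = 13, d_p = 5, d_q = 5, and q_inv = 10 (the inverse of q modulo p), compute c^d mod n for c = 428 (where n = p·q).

m₁ = c^(d_p) mod p: c ≡ 41 (mod 43), and 41^5 mod 43 = 11.
m₂ = c^(d_q) mod q: c ≡ 12 (mod 13), and 12^5 mod 13 = 12.
h = q_inv·(m₁ − m₂) mod p = 10·(11 − 12) mod 43 = 33.
m = m₂ + h·q = 12 + 33·13 = 441.

441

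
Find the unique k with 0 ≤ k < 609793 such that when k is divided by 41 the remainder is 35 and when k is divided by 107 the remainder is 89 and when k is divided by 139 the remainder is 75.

Combine the congruences pairwise.
From k ≡ 35 (mod 41) write k = 35 + 41t. Substituting into k ≡ 89 (mod 107) gives 41t ≡ 54 (mod 107), and since 41⁻¹ ≡ 47 (mod 107), t ≡ 77. Hence k ≡ 35 + 41·77 = 3192 (mod 4387).
From k ≡ 3192 (mod 4387) write k = 3192 + 4387t. Substituting into k ≡ 75 (mod 139) gives 4387t ≡ 80 (mod 139), and since 78⁻¹ ≡ 41 (mod 139), t ≡ 83. Hence k ≡ 3192 + 4387·83 = 367313 (mod 609793).

367313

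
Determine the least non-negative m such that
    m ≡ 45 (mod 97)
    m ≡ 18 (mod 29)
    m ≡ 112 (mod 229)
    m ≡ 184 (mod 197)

82185235

The moduli are pairwise coprime; N = 97·29·229·197 = 126902869.
N/97 = 1308277; 1308277 ≡ 38 (mod 97); 38·23 ≡ 1, so inverse 23.
N/29 = 4375961; 4375961 ≡ 6 (mod 29); 6·5 ≡ 1, so inverse 5.
N/229 = 554161; 554161 ≡ 210 (mod 229); 210·12 ≡ 1, so inverse 12.
N/197 = 644177; 644177 ≡ 184 (mod 197); 184·106 ≡ 1, so inverse 106.
m ≡ 45·1308277·23 + 18·4375961·5 + 112·554161·12 + 184·644177·106 = 15056723777.
15056723777 mod 126902869 = 82185235.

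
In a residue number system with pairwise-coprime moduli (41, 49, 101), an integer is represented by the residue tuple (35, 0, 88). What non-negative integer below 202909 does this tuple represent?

The moduli are pairwise coprime; N = 41·49·101 = 202909.
N/41 = 4949; 4949 ≡ 29 (mod 41); 29·17 ≡ 1, so inverse 17.
N/49 = 4141; 4141 ≡ 25 (mod 49); 25·2 ≡ 1, so inverse 2.
N/101 = 2009; 2009 ≡ 90 (mod 101); 90·55 ≡ 1, so inverse 55.
x ≡ 35·4949·17 + 0·4141·2 + 88·2009·55 = 12668215.
12668215 mod 202909 = 87857.

87857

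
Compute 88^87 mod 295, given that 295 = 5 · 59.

Mod 5: 88 ≡ 3; by Fermat, exponent reduces to 87 mod 4 = 3; 3^3 ≡ 2 (mod 5).
Mod 59: 88 ≡ 29; by Fermat, exponent reduces to 87 mod 58 = 29; 29^29 ≡ 1 (mod 59).
Combine by CRT: x ≡ 2 (mod 5), x ≡ 1 (mod 59) ⇒ x ≡ 237 (mod 295).

237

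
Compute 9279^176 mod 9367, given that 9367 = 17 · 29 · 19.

4438

Mod 17: 9279 ≡ 14; since 16 | 176, by Fermat 14^176 ≡ 1 (mod 17).
Mod 29: 9279 ≡ 28; by Fermat, exponent reduces to 176 mod 28 = 8; 28^8 ≡ 1 (mod 29).
Mod 19: 9279 ≡ 7; by Fermat, exponent reduces to 176 mod 18 = 14; 7^14 ≡ 11 (mod 19).
Combine by CRT: x ≡ 1 (mod 17), x ≡ 1 (mod 29), x ≡ 11 (mod 19) ⇒ x ≡ 4438 (mod 9367).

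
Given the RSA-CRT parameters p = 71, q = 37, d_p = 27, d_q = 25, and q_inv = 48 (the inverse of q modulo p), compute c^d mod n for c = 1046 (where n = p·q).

1416

m₁ = c^(d_p) mod p: c ≡ 52 (mod 71), and 52^27 mod 71 = 67.
m₂ = c^(d_q) mod q: c ≡ 10 (mod 37), and 10^25 mod 37 = 10.
h = q_inv·(m₁ − m₂) mod p = 48·(67 − 10) mod 71 = 38.
m = m₂ + h·q = 10 + 38·37 = 1416.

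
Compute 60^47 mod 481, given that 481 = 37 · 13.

473

Mod 37: 60 ≡ 23; by Fermat, exponent reduces to 47 mod 36 = 11; 23^11 ≡ 29 (mod 37).
Mod 13: 60 ≡ 8; by Fermat, exponent reduces to 47 mod 12 = 11; 8^11 ≡ 5 (mod 13).
Combine by CRT: x ≡ 29 (mod 37), x ≡ 5 (mod 13) ⇒ x ≡ 473 (mod 481).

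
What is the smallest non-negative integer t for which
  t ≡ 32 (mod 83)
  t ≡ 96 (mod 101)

6257

From t ≡ 32 (mod 83) write t = 32 + 83s. Substituting into t ≡ 96 (mod 101) gives 83s ≡ 64 (mod 101), and since 83⁻¹ ≡ 28 (mod 101), s ≡ 75. Hence t ≡ 32 + 83·75 = 6257 (mod 8383).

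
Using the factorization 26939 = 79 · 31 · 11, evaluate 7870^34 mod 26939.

Mod 79: 7870 ≡ 49; 49^34 ≡ 16 (mod 79).
Mod 31: 7870 ≡ 27; by Fermat, exponent reduces to 34 mod 30 = 4; 27^4 ≡ 8 (mod 31).
Mod 11: 7870 ≡ 5; by Fermat, exponent reduces to 34 mod 10 = 4; 5^4 ≡ 9 (mod 11).
Combine by CRT: x ≡ 16 (mod 79), x ≡ 8 (mod 31), x ≡ 9 (mod 11) ⇒ x ≡ 17554 (mod 26939).

17554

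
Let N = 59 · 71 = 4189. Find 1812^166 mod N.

Mod 59: 1812 ≡ 42; by Fermat, exponent reduces to 166 mod 58 = 50; 42^50 ≡ 29 (mod 59).
Mod 71: 1812 ≡ 37; by Fermat, exponent reduces to 166 mod 70 = 26; 37^26 ≡ 32 (mod 71).
Combine by CRT: x ≡ 29 (mod 59), x ≡ 32 (mod 71) ⇒ x ≡ 3156 (mod 4189).

3156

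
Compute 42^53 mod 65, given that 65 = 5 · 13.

Mod 5: 42 ≡ 2; by Fermat, exponent reduces to 53 mod 4 = 1; 2^1 ≡ 2 (mod 5).
Mod 13: 42 ≡ 3; by Fermat, exponent reduces to 53 mod 12 = 5; 3^5 ≡ 9 (mod 13).
Combine by CRT: x ≡ 2 (mod 5), x ≡ 9 (mod 13) ⇒ x ≡ 22 (mod 65).

22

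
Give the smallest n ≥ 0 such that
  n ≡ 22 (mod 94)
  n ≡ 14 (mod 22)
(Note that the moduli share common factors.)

586

gcd(94, 22) = 2 and 2 | (14 − 22), so the pair is consistent; merging gives n ≡ 586 (mod 1034), where 1034 = lcm(94, 22).
The solution is unique modulo lcm(94, 22) = 1034.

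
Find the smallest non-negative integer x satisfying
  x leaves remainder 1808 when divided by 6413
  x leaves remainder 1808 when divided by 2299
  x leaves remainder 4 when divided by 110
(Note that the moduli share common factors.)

Combine the congruences pairwise.
gcd(6413, 2299) = 121 and 121 | (1808 − 1808), so the pair is consistent; merging gives x ≡ 1808 (mod 121847), where 121847 = lcm(6413, 2299).
gcd(121847, 110) = 11 and 11 | (4 − 1808), so the pair is consistent; merging gives x ≡ 976584 (mod 1218470), where 1218470 = lcm(121847, 110).
The solution is unique modulo lcm(6413, 2299, 110) = 1218470.

976584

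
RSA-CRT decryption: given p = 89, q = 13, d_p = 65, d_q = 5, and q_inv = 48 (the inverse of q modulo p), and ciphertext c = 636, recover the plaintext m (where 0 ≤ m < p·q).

m₁ = c^(d_p) mod p: c ≡ 13 (mod 89), and 13^65 mod 89 = 30.
m₂ = c^(d_q) mod q: c ≡ 12 (mod 13), and 12^5 mod 13 = 12.
h = q_inv·(m₁ − m₂) mod p = 48·(30 − 12) mod 89 = 63.
m = m₂ + h·q = 12 + 63·13 = 831.

831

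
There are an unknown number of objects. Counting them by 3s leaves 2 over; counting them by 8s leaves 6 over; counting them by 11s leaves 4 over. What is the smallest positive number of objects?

158

Combine the congruences pairwise.
From N ≡ 2 (mod 3) write N = 2 + 3t. Substituting into N ≡ 6 (mod 8) gives 3t ≡ 4 (mod 8), and since 3⁻¹ ≡ 3 (mod 8), t ≡ 4. Hence N ≡ 2 + 3·4 = 14 (mod 24).
From N ≡ 14 (mod 24) write N = 14 + 24t. Substituting into N ≡ 4 (mod 11) gives 24t ≡ 1 (mod 11), and since 2⁻¹ ≡ 6 (mod 11), t ≡ 6. Hence N ≡ 14 + 24·6 = 158 (mod 264).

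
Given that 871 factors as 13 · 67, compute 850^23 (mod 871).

463

Mod 13: 850 ≡ 5; by Fermat, exponent reduces to 23 mod 12 = 11; 5^11 ≡ 8 (mod 13).
Mod 67: 850 ≡ 46; 46^23 ≡ 61 (mod 67).
Combine by CRT: x ≡ 8 (mod 13), x ≡ 61 (mod 67) ⇒ x ≡ 463 (mod 871).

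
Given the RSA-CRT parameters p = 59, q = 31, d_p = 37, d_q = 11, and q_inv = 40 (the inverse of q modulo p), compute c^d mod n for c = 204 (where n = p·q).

1020

m₁ = c^(d_p) mod p: c ≡ 27 (mod 59), and 27^37 mod 59 = 17.
m₂ = c^(d_q) mod q: c ≡ 18 (mod 31), and 18^11 mod 31 = 28.
h = q_inv·(m₁ − m₂) mod p = 40·(17 − 28) mod 59 = 32.
m = m₂ + h·q = 28 + 32·31 = 1020.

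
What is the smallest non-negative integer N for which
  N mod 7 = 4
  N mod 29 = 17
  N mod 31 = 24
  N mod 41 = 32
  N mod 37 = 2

The moduli are pairwise coprime; M = 7·29·31·41·37 = 9546481.
M/7 = 1363783; 1363783 ≡ 1 (mod 7), inverse 1.
M/29 = 329189; 329189 ≡ 10 (mod 29); 10·3 ≡ 1, so inverse 3.
M/31 = 307951; 307951 ≡ 28 (mod 31); 28·10 ≡ 1, so inverse 10.
M/41 = 232841; 232841 ≡ 2 (mod 41); 2·21 ≡ 1, so inverse 21.
M/37 = 258013; 258013 ≡ 12 (mod 37); 12·34 ≡ 1, so inverse 34.
N ≡ 4·1363783·1 + 17·329189·3 + 24·307951·10 + 32·232841·21 + 2·258013·34 = 270166047.
270166047 mod 9546481 = 2864579.

2864579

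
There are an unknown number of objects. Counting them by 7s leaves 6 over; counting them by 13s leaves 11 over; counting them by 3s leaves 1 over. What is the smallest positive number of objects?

76

The moduli are pairwise coprime; M = 7·13·3 = 273.
M/7 = 39; 39 ≡ 4 (mod 7); 4·2 ≡ 1, so inverse 2.
M/13 = 21; 21 ≡ 8 (mod 13); 8·5 ≡ 1, so inverse 5.
M/3 = 91; 91 ≡ 1 (mod 3), inverse 1.
N ≡ 6·39·2 + 11·21·5 + 1·91·1 = 1714.
1714 mod 273 = 76.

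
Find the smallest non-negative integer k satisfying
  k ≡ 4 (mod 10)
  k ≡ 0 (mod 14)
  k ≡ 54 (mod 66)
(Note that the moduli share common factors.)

gcd(10, 14) = 2 and 2 | (0 − 4), so the pair is consistent; merging gives k ≡ 14 (mod 70), where 70 = lcm(10, 14).
gcd(70, 66) = 2 and 2 | (54 − 14), so the pair is consistent; merging gives k ≡ 714 (mod 2310), where 2310 = lcm(70, 66).
The solution is unique modulo lcm(10, 14, 66) = 2310.

714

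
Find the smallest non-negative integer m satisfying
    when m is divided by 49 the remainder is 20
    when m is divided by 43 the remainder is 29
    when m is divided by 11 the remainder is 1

Combine the congruences pairwise.
From m ≡ 20 (mod 49) write m = 20 + 49t. Substituting into m ≡ 29 (mod 43) gives 49t ≡ 9 (mod 43), and since 6⁻¹ ≡ 36 (mod 43), t ≡ 23. Hence m ≡ 20 + 49·23 = 1147 (mod 2107).
From m ≡ 1147 (mod 2107) write m = 1147 + 2107t. Substituting into m ≡ 1 (mod 11) gives 2107t ≡ 9 (mod 11), and since 6⁻¹ ≡ 2 (mod 11), t ≡ 7. Hence m ≡ 1147 + 2107·7 = 15896 (mod 23177).

15896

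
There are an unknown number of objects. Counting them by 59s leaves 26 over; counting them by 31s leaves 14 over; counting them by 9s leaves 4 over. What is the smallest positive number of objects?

11236

The moduli are pairwise coprime; M = 59·31·9 = 16461.
M/59 = 279; 279 ≡ 43 (mod 59); 43·11 ≡ 1, so inverse 11.
M/31 = 531; 531 ≡ 4 (mod 31); 4·8 ≡ 1, so inverse 8.
M/9 = 1829; 1829 ≡ 2 (mod 9); 2·5 ≡ 1, so inverse 5.
N ≡ 26·279·11 + 14·531·8 + 4·1829·5 = 175846.
175846 mod 16461 = 11236.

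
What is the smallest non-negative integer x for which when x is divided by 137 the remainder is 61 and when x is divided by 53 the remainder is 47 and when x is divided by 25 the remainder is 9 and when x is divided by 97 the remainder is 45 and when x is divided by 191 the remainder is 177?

The moduli are pairwise coprime; N = 137·53·25·97·191 = 3363113675.
N/137 = 24548275; 24548275 ≡ 67 (mod 137); 67·45 ≡ 1, so inverse 45.
N/53 = 63454975; 63454975 ≡ 36 (mod 53); 36·28 ≡ 1, so inverse 28.
N/25 = 134524547; 134524547 ≡ 22 (mod 25); 22·8 ≡ 1, so inverse 8.
N/97 = 34671275; 34671275 ≡ 80 (mod 97); 80·57 ≡ 1, so inverse 57.
N/191 = 17607925; 17607925 ≡ 17 (mod 191); 17·45 ≡ 1, so inverse 45.
x ≡ 61·24548275·45 + 47·63454975·28 + 9·134524547·8 + 45·34671275·57 + 177·17607925·45 = 389756472359.
389756472359 mod 3363113675 = 2998399734.

2998399734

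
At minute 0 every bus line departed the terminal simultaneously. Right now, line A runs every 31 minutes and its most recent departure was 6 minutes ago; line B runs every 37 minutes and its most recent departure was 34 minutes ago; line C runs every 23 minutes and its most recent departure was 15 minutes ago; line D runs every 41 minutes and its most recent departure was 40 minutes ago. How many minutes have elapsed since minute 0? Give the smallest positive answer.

The moduli are pairwise coprime; N = 31·37·23·41 = 1081621.
N/31 = 34891; 34891 ≡ 16 (mod 31); 16·2 ≡ 1, so inverse 2.
N/37 = 29233; 29233 ≡ 3 (mod 37); 3·25 ≡ 1, so inverse 25.
N/23 = 47027; 47027 ≡ 15 (mod 23); 15·20 ≡ 1, so inverse 20.
N/41 = 26381; 26381 ≡ 18 (mod 41); 18·16 ≡ 1, so inverse 16.
t ≡ 6·34891·2 + 34·29233·25 + 15·47027·20 + 40·26381·16 = 56258682.
56258682 mod 1081621 = 14390.

14390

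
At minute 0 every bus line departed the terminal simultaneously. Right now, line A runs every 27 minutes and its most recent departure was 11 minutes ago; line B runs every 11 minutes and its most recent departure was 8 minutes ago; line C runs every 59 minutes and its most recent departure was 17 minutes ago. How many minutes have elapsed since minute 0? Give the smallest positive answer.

The moduli are pairwise coprime; N = 27·11·59 = 17523.
N/27 = 649; 649 ≡ 1 (mod 27), inverse 1.
N/11 = 1593; 1593 ≡ 9 (mod 11); 9·5 ≡ 1, so inverse 5.
N/59 = 297; 297 ≡ 2 (mod 59); 2·30 ≡ 1, so inverse 30.
t ≡ 11·649·1 + 8·1593·5 + 17·297·30 = 222329.
222329 mod 17523 = 12053.

12053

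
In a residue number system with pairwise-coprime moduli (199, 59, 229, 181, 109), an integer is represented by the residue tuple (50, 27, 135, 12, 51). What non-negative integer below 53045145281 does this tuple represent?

Combine the congruences pairwise.
From x ≡ 50 (mod 199) write x = 50 + 199t. Substituting into x ≡ 27 (mod 59) gives 199t ≡ 36 (mod 59), and since 22⁻¹ ≡ 51 (mod 59), t ≡ 7. Hence x ≡ 50 + 199·7 = 1443 (mod 11741).
From x ≡ 1443 (mod 11741) write x = 1443 + 11741t. Substituting into x ≡ 135 (mod 229) gives 11741t ≡ 66 (mod 229), and since 62⁻¹ ≡ 181 (mod 229), t ≡ 38. Hence x ≡ 1443 + 11741·38 = 447601 (mod 2688689).
From x ≡ 447601 (mod 2688689) write x = 447601 + 2688689t. Substituting into x ≡ 12 (mod 181) gives 2688689t ≡ 24 (mod 181), and since 115⁻¹ ≡ 85 (mod 181), t ≡ 49. Hence x ≡ 447601 + 2688689·49 = 132193362 (mod 486652709).
From x ≡ 132193362 (mod 486652709) write x = 132193362 + 486652709t. Substituting into x ≡ 51 (mod 109) gives 486652709t ≡ 36 (mod 109), and since 82⁻¹ ≡ 4 (mod 109), t ≡ 35. Hence x ≡ 132193362 + 486652709·35 = 17165038177 (mod 53045145281).

17165038177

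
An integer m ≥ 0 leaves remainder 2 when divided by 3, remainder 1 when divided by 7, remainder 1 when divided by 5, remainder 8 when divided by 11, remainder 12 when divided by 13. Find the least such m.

701

The moduli are pairwise coprime; N = 3·7·5·11·13 = 15015.
N/3 = 5005; 5005 ≡ 1 (mod 3), inverse 1.
N/7 = 2145; 2145 ≡ 3 (mod 7); 3·5 ≡ 1, so inverse 5.
N/5 = 3003; 3003 ≡ 3 (mod 5); 3·2 ≡ 1, so inverse 2.
N/11 = 1365; 1365 ≡ 1 (mod 11), inverse 1.
N/13 = 1155; 1155 ≡ 11 (mod 13); 11·6 ≡ 1, so inverse 6.
m ≡ 2·5005·1 + 1·2145·5 + 1·3003·2 + 8·1365·1 + 12·1155·6 = 120821.
120821 mod 15015 = 701.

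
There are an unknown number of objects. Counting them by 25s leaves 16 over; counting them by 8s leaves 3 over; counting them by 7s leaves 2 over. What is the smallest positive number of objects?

From N ≡ 16 (mod 25) write N = 16 + 25t. Substituting into N ≡ 3 (mod 8) gives 25t ≡ 3 (mod 8), and since 1⁻¹ ≡ 1 (mod 8), t ≡ 3. Hence N ≡ 16 + 25·3 = 91 (mod 200).
From N ≡ 91 (mod 200) write N = 91 + 200t. Substituting into N ≡ 2 (mod 7) gives 200t ≡ 2 (mod 7), and since 4⁻¹ ≡ 2 (mod 7), t ≡ 4. Hence N ≡ 91 + 200·4 = 891 (mod 1400).

891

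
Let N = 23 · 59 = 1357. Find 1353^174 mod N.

473

Mod 23: 1353 ≡ 19; by Fermat, exponent reduces to 174 mod 22 = 20; 19^20 ≡ 13 (mod 23).
Mod 59: 1353 ≡ 55; since 58 | 174, by Fermat 55^174 ≡ 1 (mod 59).
Combine by CRT: x ≡ 13 (mod 23), x ≡ 1 (mod 59) ⇒ x ≡ 473 (mod 1357).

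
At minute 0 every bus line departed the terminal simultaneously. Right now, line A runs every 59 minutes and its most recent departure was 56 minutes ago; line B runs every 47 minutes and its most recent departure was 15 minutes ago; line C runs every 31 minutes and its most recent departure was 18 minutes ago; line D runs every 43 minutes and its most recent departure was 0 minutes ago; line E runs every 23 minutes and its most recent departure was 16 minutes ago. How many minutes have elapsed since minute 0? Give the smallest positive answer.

54668394

From t ≡ 56 (mod 59) write t = 56 + 59s. Substituting into t ≡ 15 (mod 47) gives 59s ≡ 6 (mod 47), and since 12⁻¹ ≡ 4 (mod 47), s ≡ 24. Hence t ≡ 56 + 59·24 = 1472 (mod 2773).
From t ≡ 1472 (mod 2773) write t = 1472 + 2773s. Substituting into t ≡ 18 (mod 31) gives 2773s ≡ 3 (mod 31), and since 14⁻¹ ≡ 20 (mod 31), s ≡ 29. Hence t ≡ 1472 + 2773·29 = 81889 (mod 85963).
From t ≡ 81889 (mod 85963) write t = 81889 + 85963s. Substituting into t ≡ 0 (mod 43) gives 85963s ≡ 26 (mod 43), and since 6⁻¹ ≡ 36 (mod 43), s ≡ 33. Hence t ≡ 81889 + 85963·33 = 2918668 (mod 3696409).
From t ≡ 2918668 (mod 3696409) write t = 2918668 + 3696409s. Substituting into t ≡ 16 (mod 23) gives 3696409s ≡ 2 (mod 23), and since 10⁻¹ ≡ 7 (mod 23), s ≡ 14. Hence t ≡ 2918668 + 3696409·14 = 54668394 (mod 85017407).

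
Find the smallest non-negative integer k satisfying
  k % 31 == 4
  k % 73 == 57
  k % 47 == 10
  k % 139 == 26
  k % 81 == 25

The moduli are pairwise coprime; N = 31·73·47·139·81 = 1197518499.
N/31 = 38629629; 38629629 ≡ 2 (mod 31); 2·16 ≡ 1, so inverse 16.
N/73 = 16404363; 16404363 ≡ 22 (mod 73); 22·10 ≡ 1, so inverse 10.
N/47 = 25479117; 25479117 ≡ 41 (mod 47); 41·39 ≡ 1, so inverse 39.
N/139 = 8615241; 8615241 ≡ 21 (mod 139); 21·53 ≡ 1, so inverse 53.
N/81 = 14784179; 14784179 ≡ 59 (mod 81); 59·11 ≡ 1, so inverse 11.
k ≡ 4·38629629·16 + 57·16404363·10 + 10·25479117·39 + 26·8615241·53 + 25·14784179·11 = 37697090119.
37697090119 mod 1197518499 = 574016650.

574016650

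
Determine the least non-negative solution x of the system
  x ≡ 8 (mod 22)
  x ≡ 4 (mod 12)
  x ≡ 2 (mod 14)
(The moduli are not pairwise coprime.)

gcd(22, 12) = 2 and 2 | (4 − 8), so the pair is consistent; merging gives x ≡ 52 (mod 132), where 132 = lcm(22, 12).
gcd(132, 14) = 2 and 2 | (2 − 52), so the pair is consistent; merging gives x ≡ 184 (mod 924), where 924 = lcm(132, 14).
The solution is unique modulo lcm(22, 12, 14) = 924.

184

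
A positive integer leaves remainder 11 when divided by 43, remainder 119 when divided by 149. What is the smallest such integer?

From n ≡ 11 (mod 43) write n = 11 + 43t. Substituting into n ≡ 119 (mod 149) gives 43t ≡ 108 (mod 149), and since 43⁻¹ ≡ 52 (mod 149), t ≡ 103. Hence n ≡ 11 + 43·103 = 4440 (mod 6407).

4440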